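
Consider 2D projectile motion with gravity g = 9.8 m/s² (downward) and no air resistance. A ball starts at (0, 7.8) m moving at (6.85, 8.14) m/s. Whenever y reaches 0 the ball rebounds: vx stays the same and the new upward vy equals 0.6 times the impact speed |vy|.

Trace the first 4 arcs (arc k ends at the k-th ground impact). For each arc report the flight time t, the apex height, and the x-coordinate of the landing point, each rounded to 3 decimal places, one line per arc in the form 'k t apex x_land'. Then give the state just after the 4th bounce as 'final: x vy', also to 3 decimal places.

1 2.341 11.181 16.037
2 1.813 4.025 28.454
3 1.088 1.449 35.904
4 0.653 0.522 40.374
final: 40.374 1.919

Arc 1: start y=7.800, vy=8.140 → t=2.341, apex=11.181, x_land=16.037, impact vy=-14.803
  bounce: vy ← 0.6·14.803 = 8.882
Arc 2: start y=0.000, vy=8.882 → t=1.813, apex=4.025, x_land=28.454, impact vy=-8.882
  bounce: vy ← 0.6·8.882 = 5.329
Arc 3: start y=0.000, vy=5.329 → t=1.088, apex=1.449, x_land=35.904, impact vy=-5.329
  bounce: vy ← 0.6·5.329 = 3.198
Arc 4: start y=0.000, vy=3.198 → t=0.653, apex=0.522, x_land=40.374, impact vy=-3.198
  bounce: vy ← 0.6·3.198 = 1.919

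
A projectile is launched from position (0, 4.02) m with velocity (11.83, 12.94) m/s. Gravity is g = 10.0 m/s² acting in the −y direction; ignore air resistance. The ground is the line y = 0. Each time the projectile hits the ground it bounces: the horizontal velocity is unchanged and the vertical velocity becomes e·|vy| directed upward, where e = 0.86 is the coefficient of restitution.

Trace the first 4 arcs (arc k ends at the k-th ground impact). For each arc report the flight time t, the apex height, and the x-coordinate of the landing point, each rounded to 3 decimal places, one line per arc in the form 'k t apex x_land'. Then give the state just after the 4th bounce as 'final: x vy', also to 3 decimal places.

Arc 1: start y=4.020, vy=12.940 → t=2.868, apex=12.392, x_land=33.932, impact vy=-15.743
  bounce: vy ← 0.86·15.743 = 13.539
Arc 2: start y=0.000, vy=13.539 → t=2.708, apex=9.165, x_land=65.965, impact vy=-13.539
  bounce: vy ← 0.86·13.539 = 11.644
Arc 3: start y=0.000, vy=11.644 → t=2.329, apex=6.779, x_land=93.514, impact vy=-11.644
  bounce: vy ← 0.86·11.644 = 10.013
Arc 4: start y=0.000, vy=10.013 → t=2.003, apex=5.013, x_land=117.206, impact vy=-10.013
  bounce: vy ← 0.86·10.013 = 8.612

1 2.868 12.392 33.932
2 2.708 9.165 65.965
3 2.329 6.779 93.514
4 2.003 5.013 117.206
final: 117.206 8.612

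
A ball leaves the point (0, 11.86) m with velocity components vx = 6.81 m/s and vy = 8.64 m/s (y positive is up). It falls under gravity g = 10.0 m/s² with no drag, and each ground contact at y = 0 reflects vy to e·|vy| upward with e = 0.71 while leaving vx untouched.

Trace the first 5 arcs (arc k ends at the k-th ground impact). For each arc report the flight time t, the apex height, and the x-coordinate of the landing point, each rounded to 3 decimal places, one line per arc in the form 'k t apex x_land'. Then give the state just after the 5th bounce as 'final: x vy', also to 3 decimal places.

Arc 1: start y=11.860, vy=8.640 → t=2.630, apex=15.592, x_land=17.910, impact vy=-17.659
  bounce: vy ← 0.71·17.659 = 12.538
Arc 2: start y=0.000, vy=12.538 → t=2.508, apex=7.860, x_land=34.987, impact vy=-12.538
  bounce: vy ← 0.71·12.538 = 8.902
Arc 3: start y=0.000, vy=8.902 → t=1.780, apex=3.962, x_land=47.111, impact vy=-8.902
  bounce: vy ← 0.71·8.902 = 6.320
Arc 4: start y=0.000, vy=6.320 → t=1.264, apex=1.997, x_land=55.720, impact vy=-6.320
  bounce: vy ← 0.71·6.320 = 4.488
Arc 5: start y=0.000, vy=4.488 → t=0.898, apex=1.007, x_land=61.832, impact vy=-4.488
  bounce: vy ← 0.71·4.488 = 3.186

1 2.630 15.592 17.910
2 2.508 7.860 34.987
3 1.780 3.962 47.111
4 1.264 1.997 55.720
5 0.898 1.007 61.832
final: 61.832 3.186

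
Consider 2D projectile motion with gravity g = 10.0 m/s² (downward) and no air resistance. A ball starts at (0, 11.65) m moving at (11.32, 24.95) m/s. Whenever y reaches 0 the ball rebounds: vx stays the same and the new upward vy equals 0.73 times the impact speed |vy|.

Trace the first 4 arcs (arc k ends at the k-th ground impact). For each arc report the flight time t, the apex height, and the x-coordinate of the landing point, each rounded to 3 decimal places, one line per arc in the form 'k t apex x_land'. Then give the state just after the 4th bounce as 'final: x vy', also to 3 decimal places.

Arc 1: start y=11.650, vy=24.950 → t=5.420, apex=42.775, x_land=61.353, impact vy=-29.249
  bounce: vy ← 0.73·29.249 = 21.352
Arc 2: start y=0.000, vy=21.352 → t=4.270, apex=22.795, x_land=109.694, impact vy=-21.352
  bounce: vy ← 0.73·21.352 = 15.587
Arc 3: start y=0.000, vy=15.587 → t=3.117, apex=12.147, x_land=144.982, impact vy=-15.587
  bounce: vy ← 0.73·15.587 = 11.378
Arc 4: start y=0.000, vy=11.378 → t=2.276, apex=6.473, x_land=170.743, impact vy=-11.378
  bounce: vy ← 0.73·11.378 = 8.306

1 5.420 42.775 61.353
2 4.270 22.795 109.694
3 3.117 12.147 144.982
4 2.276 6.473 170.743
final: 170.743 8.306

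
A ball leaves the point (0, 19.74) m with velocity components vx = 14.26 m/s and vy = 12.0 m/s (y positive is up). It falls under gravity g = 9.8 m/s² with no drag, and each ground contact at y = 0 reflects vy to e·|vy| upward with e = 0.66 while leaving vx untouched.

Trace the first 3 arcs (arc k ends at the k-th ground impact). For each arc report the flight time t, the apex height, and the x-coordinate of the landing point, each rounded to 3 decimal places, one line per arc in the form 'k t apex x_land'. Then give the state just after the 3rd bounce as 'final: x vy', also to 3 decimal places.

1 3.576 27.087 50.989
2 3.104 11.799 95.245
3 2.048 5.140 124.454
final: 124.454 6.624

Arc 1: start y=19.740, vy=12.000 → t=3.576, apex=27.087, x_land=50.989, impact vy=-23.041
  bounce: vy ← 0.66·23.041 = 15.207
Arc 2: start y=0.000, vy=15.207 → t=3.104, apex=11.799, x_land=95.245, impact vy=-15.207
  bounce: vy ← 0.66·15.207 = 10.037
Arc 3: start y=0.000, vy=10.037 → t=2.048, apex=5.140, x_land=124.454, impact vy=-10.037
  bounce: vy ← 0.66·10.037 = 6.624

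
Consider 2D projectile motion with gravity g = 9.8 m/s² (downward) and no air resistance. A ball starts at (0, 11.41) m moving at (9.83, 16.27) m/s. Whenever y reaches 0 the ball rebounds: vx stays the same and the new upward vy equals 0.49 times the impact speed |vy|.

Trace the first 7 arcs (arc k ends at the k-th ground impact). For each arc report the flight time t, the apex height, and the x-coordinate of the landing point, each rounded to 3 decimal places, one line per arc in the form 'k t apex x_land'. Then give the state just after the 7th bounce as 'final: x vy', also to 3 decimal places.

1 3.915 24.916 38.486
2 2.210 5.982 60.209
3 1.083 1.436 70.853
4 0.531 0.345 76.069
5 0.260 0.083 78.625
6 0.127 0.020 79.877
7 0.062 0.005 80.491
final: 80.491 0.150

Arc 1: start y=11.410, vy=16.270 → t=3.915, apex=24.916, x_land=38.486, impact vy=-22.099
  bounce: vy ← 0.49·22.099 = 10.828
Arc 2: start y=0.000, vy=10.828 → t=2.210, apex=5.982, x_land=60.209, impact vy=-10.828
  bounce: vy ← 0.49·10.828 = 5.306
Arc 3: start y=0.000, vy=5.306 → t=1.083, apex=1.436, x_land=70.853, impact vy=-5.306
  bounce: vy ← 0.49·5.306 = 2.600
Arc 4: start y=0.000, vy=2.600 → t=0.531, apex=0.345, x_land=76.069, impact vy=-2.600
  bounce: vy ← 0.49·2.600 = 1.274
Arc 5: start y=0.000, vy=1.274 → t=0.260, apex=0.083, x_land=78.625, impact vy=-1.274
  bounce: vy ← 0.49·1.274 = 0.624
Arc 6: start y=0.000, vy=0.624 → t=0.127, apex=0.020, x_land=79.877, impact vy=-0.624
  bounce: vy ← 0.49·0.624 = 0.306
Arc 7: start y=0.000, vy=0.306 → t=0.062, apex=0.005, x_land=80.491, impact vy=-0.306
  bounce: vy ← 0.49·0.306 = 0.150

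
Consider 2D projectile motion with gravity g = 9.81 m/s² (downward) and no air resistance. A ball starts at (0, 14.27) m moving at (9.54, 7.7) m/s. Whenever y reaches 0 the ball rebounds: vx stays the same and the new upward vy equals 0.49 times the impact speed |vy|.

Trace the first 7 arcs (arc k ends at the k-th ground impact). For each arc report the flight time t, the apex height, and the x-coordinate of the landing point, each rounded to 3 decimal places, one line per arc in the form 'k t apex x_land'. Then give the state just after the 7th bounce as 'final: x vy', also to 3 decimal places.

Arc 1: start y=14.270, vy=7.700 → t=2.663, apex=17.292, x_land=25.400, impact vy=-18.419
  bounce: vy ← 0.49·18.419 = 9.025
Arc 2: start y=0.000, vy=9.025 → t=1.840, apex=4.152, x_land=42.954, impact vy=-9.025
  bounce: vy ← 0.49·9.025 = 4.422
Arc 3: start y=0.000, vy=4.422 → t=0.902, apex=0.997, x_land=51.556, impact vy=-4.422
  bounce: vy ← 0.49·4.422 = 2.167
Arc 4: start y=0.000, vy=2.167 → t=0.442, apex=0.239, x_land=55.771, impact vy=-2.167
  bounce: vy ← 0.49·2.167 = 1.062
Arc 5: start y=0.000, vy=1.062 → t=0.216, apex=0.057, x_land=57.836, impact vy=-1.062
  bounce: vy ← 0.49·1.062 = 0.520
Arc 6: start y=0.000, vy=0.520 → t=0.106, apex=0.014, x_land=58.848, impact vy=-0.520
  bounce: vy ← 0.49·0.520 = 0.255
Arc 7: start y=0.000, vy=0.255 → t=0.052, apex=0.003, x_land=59.344, impact vy=-0.255
  bounce: vy ← 0.49·0.255 = 0.125

1 2.663 17.292 25.400
2 1.840 4.152 42.954
3 0.902 0.997 51.556
4 0.442 0.239 55.771
5 0.216 0.057 57.836
6 0.106 0.014 58.848
7 0.052 0.003 59.344
final: 59.344 0.125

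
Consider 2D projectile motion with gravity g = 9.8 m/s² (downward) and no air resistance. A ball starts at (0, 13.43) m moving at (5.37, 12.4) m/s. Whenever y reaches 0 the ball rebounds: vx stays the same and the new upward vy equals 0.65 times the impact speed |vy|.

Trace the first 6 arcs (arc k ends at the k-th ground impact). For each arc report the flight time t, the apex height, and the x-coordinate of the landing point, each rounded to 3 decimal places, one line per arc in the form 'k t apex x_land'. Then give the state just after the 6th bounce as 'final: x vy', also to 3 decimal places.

Arc 1: start y=13.430, vy=12.400 → t=3.349, apex=21.275, x_land=17.984, impact vy=-20.420
  bounce: vy ← 0.65·20.420 = 13.273
Arc 2: start y=0.000, vy=13.273 → t=2.709, apex=8.989, x_land=32.531, impact vy=-13.273
  bounce: vy ← 0.65·13.273 = 8.628
Arc 3: start y=0.000, vy=8.628 → t=1.761, apex=3.798, x_land=41.986, impact vy=-8.628
  bounce: vy ← 0.65·8.628 = 5.608
Arc 4: start y=0.000, vy=5.608 → t=1.144, apex=1.605, x_land=48.131, impact vy=-5.608
  bounce: vy ← 0.65·5.608 = 3.645
Arc 5: start y=0.000, vy=3.645 → t=0.744, apex=0.678, x_land=52.126, impact vy=-3.645
  bounce: vy ← 0.65·3.645 = 2.369
Arc 6: start y=0.000, vy=2.369 → t=0.484, apex=0.286, x_land=54.723, impact vy=-2.369
  bounce: vy ← 0.65·2.369 = 1.540

1 3.349 21.275 17.984
2 2.709 8.989 32.531
3 1.761 3.798 41.986
4 1.144 1.605 48.131
5 0.744 0.678 52.126
6 0.484 0.286 54.723
final: 54.723 1.540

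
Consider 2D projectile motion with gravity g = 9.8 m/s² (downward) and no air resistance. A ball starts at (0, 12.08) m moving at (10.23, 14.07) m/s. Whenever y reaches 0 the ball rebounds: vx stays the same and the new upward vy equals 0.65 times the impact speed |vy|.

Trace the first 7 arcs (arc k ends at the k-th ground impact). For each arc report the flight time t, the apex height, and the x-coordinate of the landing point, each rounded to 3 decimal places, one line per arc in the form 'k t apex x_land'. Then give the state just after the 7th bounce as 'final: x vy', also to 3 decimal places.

1 3.563 22.180 36.452
2 2.766 9.371 64.747
3 1.798 3.959 83.139
4 1.169 1.673 95.093
5 0.760 0.707 102.864
6 0.494 0.299 107.914
7 0.321 0.126 111.197
final: 111.197 1.022

Arc 1: start y=12.080, vy=14.070 → t=3.563, apex=22.180, x_land=36.452, impact vy=-20.850
  bounce: vy ← 0.65·20.850 = 13.553
Arc 2: start y=0.000, vy=13.553 → t=2.766, apex=9.371, x_land=64.747, impact vy=-13.553
  bounce: vy ← 0.65·13.553 = 8.809
Arc 3: start y=0.000, vy=8.809 → t=1.798, apex=3.959, x_land=83.139, impact vy=-8.809
  bounce: vy ← 0.65·8.809 = 5.726
Arc 4: start y=0.000, vy=5.726 → t=1.169, apex=1.673, x_land=95.093, impact vy=-5.726
  bounce: vy ← 0.65·5.726 = 3.722
Arc 5: start y=0.000, vy=3.722 → t=0.760, apex=0.707, x_land=102.864, impact vy=-3.722
  bounce: vy ← 0.65·3.722 = 2.419
Arc 6: start y=0.000, vy=2.419 → t=0.494, apex=0.299, x_land=107.914, impact vy=-2.419
  bounce: vy ← 0.65·2.419 = 1.573
Arc 7: start y=0.000, vy=1.573 → t=0.321, apex=0.126, x_land=111.197, impact vy=-1.573
  bounce: vy ← 0.65·1.573 = 1.022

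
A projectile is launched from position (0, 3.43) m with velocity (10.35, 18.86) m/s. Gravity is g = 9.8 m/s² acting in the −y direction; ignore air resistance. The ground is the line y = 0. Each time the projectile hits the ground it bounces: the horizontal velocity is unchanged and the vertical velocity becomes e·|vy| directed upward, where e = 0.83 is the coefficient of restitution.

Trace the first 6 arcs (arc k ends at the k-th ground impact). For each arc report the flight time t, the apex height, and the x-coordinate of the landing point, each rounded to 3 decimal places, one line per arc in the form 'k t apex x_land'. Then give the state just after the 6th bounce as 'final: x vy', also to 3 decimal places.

1 4.023 21.578 41.638
2 3.483 14.865 77.692
3 2.891 10.241 107.617
4 2.400 7.055 132.455
5 1.992 4.860 153.070
6 1.653 3.348 170.181
final: 170.181 6.724

Arc 1: start y=3.430, vy=18.860 → t=4.023, apex=21.578, x_land=41.638, impact vy=-20.565
  bounce: vy ← 0.83·20.565 = 17.069
Arc 2: start y=0.000, vy=17.069 → t=3.483, apex=14.865, x_land=77.692, impact vy=-17.069
  bounce: vy ← 0.83·17.069 = 14.167
Arc 3: start y=0.000, vy=14.167 → t=2.891, apex=10.241, x_land=107.617, impact vy=-14.167
  bounce: vy ← 0.83·14.167 = 11.759
Arc 4: start y=0.000, vy=11.759 → t=2.400, apex=7.055, x_land=132.455, impact vy=-11.759
  bounce: vy ← 0.83·11.759 = 9.760
Arc 5: start y=0.000, vy=9.760 → t=1.992, apex=4.860, x_land=153.070, impact vy=-9.760
  bounce: vy ← 0.83·9.760 = 8.101
Arc 6: start y=0.000, vy=8.101 → t=1.653, apex=3.348, x_land=170.181, impact vy=-8.101
  bounce: vy ← 0.83·8.101 = 6.724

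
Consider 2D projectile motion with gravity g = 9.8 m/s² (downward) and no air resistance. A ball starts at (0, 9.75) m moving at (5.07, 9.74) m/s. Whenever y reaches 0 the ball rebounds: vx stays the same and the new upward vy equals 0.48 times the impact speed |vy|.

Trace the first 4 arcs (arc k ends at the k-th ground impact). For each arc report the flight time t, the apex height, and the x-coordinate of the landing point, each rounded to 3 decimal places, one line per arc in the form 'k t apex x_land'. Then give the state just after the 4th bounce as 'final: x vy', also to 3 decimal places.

1 2.719 14.590 13.788
2 1.657 3.362 22.186
3 0.795 0.775 26.218
4 0.382 0.178 28.153
final: 28.153 0.898

Arc 1: start y=9.750, vy=9.740 → t=2.719, apex=14.590, x_land=13.788, impact vy=-16.911
  bounce: vy ← 0.48·16.911 = 8.117
Arc 2: start y=0.000, vy=8.117 → t=1.657, apex=3.362, x_land=22.186, impact vy=-8.117
  bounce: vy ← 0.48·8.117 = 3.896
Arc 3: start y=0.000, vy=3.896 → t=0.795, apex=0.775, x_land=26.218, impact vy=-3.896
  bounce: vy ← 0.48·3.896 = 1.870
Arc 4: start y=0.000, vy=1.870 → t=0.382, apex=0.178, x_land=28.153, impact vy=-1.870
  bounce: vy ← 0.48·1.870 = 0.898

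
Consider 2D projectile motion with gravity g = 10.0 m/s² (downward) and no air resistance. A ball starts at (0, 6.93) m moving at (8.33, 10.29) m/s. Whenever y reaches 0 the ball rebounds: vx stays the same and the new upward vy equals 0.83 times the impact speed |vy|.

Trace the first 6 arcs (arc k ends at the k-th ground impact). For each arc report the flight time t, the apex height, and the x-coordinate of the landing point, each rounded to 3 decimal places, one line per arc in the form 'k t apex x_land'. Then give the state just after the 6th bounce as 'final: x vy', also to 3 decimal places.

Arc 1: start y=6.930, vy=10.290 → t=2.593, apex=12.224, x_land=21.596, impact vy=-15.636
  bounce: vy ← 0.83·15.636 = 12.978
Arc 2: start y=0.000, vy=12.978 → t=2.596, apex=8.421, x_land=43.217, impact vy=-12.978
  bounce: vy ← 0.83·12.978 = 10.772
Arc 3: start y=0.000, vy=10.772 → t=2.154, apex=5.801, x_land=61.163, impact vy=-10.772
  bounce: vy ← 0.83·10.772 = 8.940
Arc 4: start y=0.000, vy=8.940 → t=1.788, apex=3.997, x_land=76.058, impact vy=-8.940
  bounce: vy ← 0.83·8.940 = 7.421
Arc 5: start y=0.000, vy=7.421 → t=1.484, apex=2.753, x_land=88.420, impact vy=-7.421
  bounce: vy ← 0.83·7.421 = 6.159
Arc 6: start y=0.000, vy=6.159 → t=1.232, apex=1.897, x_land=98.682, impact vy=-6.159
  bounce: vy ← 0.83·6.159 = 5.112

1 2.593 12.224 21.596
2 2.596 8.421 43.217
3 2.154 5.801 61.163
4 1.788 3.997 76.058
5 1.484 2.753 88.420
6 1.232 1.897 98.682
final: 98.682 5.112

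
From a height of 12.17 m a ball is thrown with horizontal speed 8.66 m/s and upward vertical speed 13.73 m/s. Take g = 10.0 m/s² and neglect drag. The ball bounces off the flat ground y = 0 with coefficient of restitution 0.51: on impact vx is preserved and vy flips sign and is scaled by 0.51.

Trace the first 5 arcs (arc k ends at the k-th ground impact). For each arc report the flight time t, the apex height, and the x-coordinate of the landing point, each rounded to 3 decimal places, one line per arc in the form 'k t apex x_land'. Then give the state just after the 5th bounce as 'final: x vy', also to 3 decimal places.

1 3.451 21.596 29.888
2 2.120 5.617 48.245
3 1.081 1.461 57.608
4 0.551 0.380 62.383
5 0.281 0.099 64.818
final: 64.818 0.717

Arc 1: start y=12.170, vy=13.730 → t=3.451, apex=21.596, x_land=29.888, impact vy=-20.783
  bounce: vy ← 0.51·20.783 = 10.599
Arc 2: start y=0.000, vy=10.599 → t=2.120, apex=5.617, x_land=48.245, impact vy=-10.599
  bounce: vy ← 0.51·10.599 = 5.406
Arc 3: start y=0.000, vy=5.406 → t=1.081, apex=1.461, x_land=57.608, impact vy=-5.406
  bounce: vy ← 0.51·5.406 = 2.757
Arc 4: start y=0.000, vy=2.757 → t=0.551, apex=0.380, x_land=62.383, impact vy=-2.757
  bounce: vy ← 0.51·2.757 = 1.406
Arc 5: start y=0.000, vy=1.406 → t=0.281, apex=0.099, x_land=64.818, impact vy=-1.406
  bounce: vy ← 0.51·1.406 = 0.717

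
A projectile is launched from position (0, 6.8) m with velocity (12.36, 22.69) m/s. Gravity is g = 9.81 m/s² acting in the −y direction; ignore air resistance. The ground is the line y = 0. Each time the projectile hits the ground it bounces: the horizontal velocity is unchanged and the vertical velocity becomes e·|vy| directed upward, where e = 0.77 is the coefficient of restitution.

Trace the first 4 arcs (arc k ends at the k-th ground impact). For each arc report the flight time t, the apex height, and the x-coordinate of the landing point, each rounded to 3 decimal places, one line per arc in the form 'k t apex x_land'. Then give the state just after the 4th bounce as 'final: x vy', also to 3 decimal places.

1 4.908 33.040 60.667
2 3.997 19.590 110.069
3 3.078 11.615 148.108
4 2.370 6.886 177.398
final: 177.398 8.950

Arc 1: start y=6.800, vy=22.690 → t=4.908, apex=33.040, x_land=60.667, impact vy=-25.461
  bounce: vy ← 0.77·25.461 = 19.605
Arc 2: start y=0.000, vy=19.605 → t=3.997, apex=19.590, x_land=110.069, impact vy=-19.605
  bounce: vy ← 0.77·19.605 = 15.096
Arc 3: start y=0.000, vy=15.096 → t=3.078, apex=11.615, x_land=148.108, impact vy=-15.096
  bounce: vy ← 0.77·15.096 = 11.624
Arc 4: start y=0.000, vy=11.624 → t=2.370, apex=6.886, x_land=177.398, impact vy=-11.624
  bounce: vy ← 0.77·11.624 = 8.950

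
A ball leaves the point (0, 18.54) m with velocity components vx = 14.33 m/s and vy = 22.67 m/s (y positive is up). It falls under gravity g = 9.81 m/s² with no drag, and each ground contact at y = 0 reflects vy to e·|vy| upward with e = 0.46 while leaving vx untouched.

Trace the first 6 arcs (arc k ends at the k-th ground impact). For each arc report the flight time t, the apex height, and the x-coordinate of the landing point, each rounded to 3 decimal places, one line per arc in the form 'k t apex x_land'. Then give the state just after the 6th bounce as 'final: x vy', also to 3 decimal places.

Arc 1: start y=18.540, vy=22.670 → t=5.331, apex=44.734, x_land=76.391, impact vy=-29.626
  bounce: vy ← 0.46·29.626 = 13.628
Arc 2: start y=0.000, vy=13.628 → t=2.778, apex=9.466, x_land=116.205, impact vy=-13.628
  bounce: vy ← 0.46·13.628 = 6.269
Arc 3: start y=0.000, vy=6.269 → t=1.278, apex=2.003, x_land=134.519, impact vy=-6.269
  bounce: vy ← 0.46·6.269 = 2.884
Arc 4: start y=0.000, vy=2.884 → t=0.588, apex=0.424, x_land=142.944, impact vy=-2.884
  bounce: vy ← 0.46·2.884 = 1.326
Arc 5: start y=0.000, vy=1.326 → t=0.270, apex=0.090, x_land=146.819, impact vy=-1.326
  bounce: vy ← 0.46·1.326 = 0.610
Arc 6: start y=0.000, vy=0.610 → t=0.124, apex=0.019, x_land=148.602, impact vy=-0.610
  bounce: vy ← 0.46·0.610 = 0.281

1 5.331 44.734 76.391
2 2.778 9.466 116.205
3 1.278 2.003 134.519
4 0.588 0.424 142.944
5 0.270 0.090 146.819
6 0.124 0.019 148.602
final: 148.602 0.281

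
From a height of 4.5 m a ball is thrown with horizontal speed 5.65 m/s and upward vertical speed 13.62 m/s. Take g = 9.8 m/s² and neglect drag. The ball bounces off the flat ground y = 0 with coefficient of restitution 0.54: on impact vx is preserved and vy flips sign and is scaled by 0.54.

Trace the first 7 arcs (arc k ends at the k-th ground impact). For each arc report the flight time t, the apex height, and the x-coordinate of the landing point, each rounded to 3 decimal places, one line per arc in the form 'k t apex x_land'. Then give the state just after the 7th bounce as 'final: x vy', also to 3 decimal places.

Arc 1: start y=4.500, vy=13.620 → t=3.078, apex=13.965, x_land=17.390, impact vy=-16.544
  bounce: vy ← 0.54·16.544 = 8.934
Arc 2: start y=0.000, vy=8.934 → t=1.823, apex=4.072, x_land=27.692, impact vy=-8.934
  bounce: vy ← 0.54·8.934 = 4.824
Arc 3: start y=0.000, vy=4.824 → t=0.985, apex=1.187, x_land=33.254, impact vy=-4.824
  bounce: vy ← 0.54·4.824 = 2.605
Arc 4: start y=0.000, vy=2.605 → t=0.532, apex=0.346, x_land=36.258, impact vy=-2.605
  bounce: vy ← 0.54·2.605 = 1.407
Arc 5: start y=0.000, vy=1.407 → t=0.287, apex=0.101, x_land=37.880, impact vy=-1.407
  bounce: vy ← 0.54·1.407 = 0.760
Arc 6: start y=0.000, vy=0.760 → t=0.155, apex=0.029, x_land=38.756, impact vy=-0.760
  bounce: vy ← 0.54·0.760 = 0.410
Arc 7: start y=0.000, vy=0.410 → t=0.084, apex=0.009, x_land=39.229, impact vy=-0.410
  bounce: vy ← 0.54·0.410 = 0.222

1 3.078 13.965 17.390
2 1.823 4.072 27.692
3 0.985 1.187 33.254
4 0.532 0.346 36.258
5 0.287 0.101 37.880
6 0.155 0.029 38.756
7 0.084 0.009 39.229
final: 39.229 0.222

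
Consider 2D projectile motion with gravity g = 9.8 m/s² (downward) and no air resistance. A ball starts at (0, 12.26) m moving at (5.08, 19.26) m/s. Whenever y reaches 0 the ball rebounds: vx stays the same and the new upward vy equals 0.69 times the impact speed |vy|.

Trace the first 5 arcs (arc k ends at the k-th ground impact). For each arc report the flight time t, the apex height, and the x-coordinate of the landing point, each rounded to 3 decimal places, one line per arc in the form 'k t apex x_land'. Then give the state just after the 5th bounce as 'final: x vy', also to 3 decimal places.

Arc 1: start y=12.260, vy=19.260 → t=4.488, apex=31.186, x_land=22.800, impact vy=-24.723
  bounce: vy ← 0.69·24.723 = 17.059
Arc 2: start y=0.000, vy=17.059 → t=3.481, apex=14.848, x_land=40.485, impact vy=-17.059
  bounce: vy ← 0.69·17.059 = 11.771
Arc 3: start y=0.000, vy=11.771 → t=2.402, apex=7.069, x_land=52.688, impact vy=-11.771
  bounce: vy ← 0.69·11.771 = 8.122
Arc 4: start y=0.000, vy=8.122 → t=1.658, apex=3.366, x_land=61.109, impact vy=-8.122
  bounce: vy ← 0.69·8.122 = 5.604
Arc 5: start y=0.000, vy=5.604 → t=1.144, apex=1.602, x_land=66.919, impact vy=-5.604
  bounce: vy ← 0.69·5.604 = 3.867

1 4.488 31.186 22.800
2 3.481 14.848 40.485
3 2.402 7.069 52.688
4 1.658 3.366 61.109
5 1.144 1.602 66.919
final: 66.919 3.867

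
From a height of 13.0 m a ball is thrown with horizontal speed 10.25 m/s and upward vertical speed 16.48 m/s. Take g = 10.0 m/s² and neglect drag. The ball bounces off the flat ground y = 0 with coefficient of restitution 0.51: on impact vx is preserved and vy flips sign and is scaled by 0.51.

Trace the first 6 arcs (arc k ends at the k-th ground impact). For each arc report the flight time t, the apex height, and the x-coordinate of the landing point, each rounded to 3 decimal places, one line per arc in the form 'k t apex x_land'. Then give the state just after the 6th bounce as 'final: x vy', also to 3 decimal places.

Arc 1: start y=13.000, vy=16.480 → t=3.954, apex=26.580, x_land=40.525, impact vy=-23.056
  bounce: vy ← 0.51·23.056 = 11.759
Arc 2: start y=0.000, vy=11.759 → t=2.352, apex=6.913, x_land=64.630, impact vy=-11.759
  bounce: vy ← 0.51·11.759 = 5.997
Arc 3: start y=0.000, vy=5.997 → t=1.199, apex=1.798, x_land=76.924, impact vy=-5.997
  bounce: vy ← 0.51·5.997 = 3.058
Arc 4: start y=0.000, vy=3.058 → t=0.612, apex=0.468, x_land=83.193, impact vy=-3.058
  bounce: vy ← 0.51·3.058 = 1.560
Arc 5: start y=0.000, vy=1.560 → t=0.312, apex=0.122, x_land=86.391, impact vy=-1.560
  bounce: vy ← 0.51·1.560 = 0.795
Arc 6: start y=0.000, vy=0.795 → t=0.159, apex=0.032, x_land=88.022, impact vy=-0.795
  bounce: vy ← 0.51·0.795 = 0.406

1 3.954 26.580 40.525
2 2.352 6.913 64.630
3 1.199 1.798 76.924
4 0.612 0.468 83.193
5 0.312 0.122 86.391
6 0.159 0.032 88.022
final: 88.022 0.406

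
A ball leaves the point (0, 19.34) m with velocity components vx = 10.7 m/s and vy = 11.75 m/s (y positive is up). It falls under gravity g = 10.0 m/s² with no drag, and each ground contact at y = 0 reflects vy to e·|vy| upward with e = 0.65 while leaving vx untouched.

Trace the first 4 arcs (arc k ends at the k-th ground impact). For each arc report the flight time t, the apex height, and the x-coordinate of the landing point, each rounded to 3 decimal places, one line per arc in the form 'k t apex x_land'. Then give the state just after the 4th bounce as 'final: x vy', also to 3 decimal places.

Arc 1: start y=19.340, vy=11.750 → t=3.466, apex=26.243, x_land=37.086, impact vy=-22.910
  bounce: vy ← 0.65·22.910 = 14.891
Arc 2: start y=0.000, vy=14.891 → t=2.978, apex=11.088, x_land=68.954, impact vy=-14.891
  bounce: vy ← 0.65·14.891 = 9.679
Arc 3: start y=0.000, vy=9.679 → t=1.936, apex=4.685, x_land=89.668, impact vy=-9.679
  bounce: vy ← 0.65·9.679 = 6.292
Arc 4: start y=0.000, vy=6.292 → t=1.258, apex=1.979, x_land=103.132, impact vy=-6.292
  bounce: vy ← 0.65·6.292 = 4.090

1 3.466 26.243 37.086
2 2.978 11.088 68.954
3 1.936 4.685 89.668
4 1.258 1.979 103.132
final: 103.132 4.090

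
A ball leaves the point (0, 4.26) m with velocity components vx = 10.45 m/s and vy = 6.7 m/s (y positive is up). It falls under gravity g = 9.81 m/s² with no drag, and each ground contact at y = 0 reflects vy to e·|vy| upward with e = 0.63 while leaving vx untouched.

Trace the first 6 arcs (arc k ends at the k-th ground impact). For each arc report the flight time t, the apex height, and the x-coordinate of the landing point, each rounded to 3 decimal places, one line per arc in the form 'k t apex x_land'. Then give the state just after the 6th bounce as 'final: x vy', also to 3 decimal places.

Arc 1: start y=4.260, vy=6.700 → t=1.838, apex=6.548, x_land=19.211, impact vy=-11.335
  bounce: vy ← 0.63·11.335 = 7.141
Arc 2: start y=0.000, vy=7.141 → t=1.456, apex=2.599, x_land=34.424, impact vy=-7.141
  bounce: vy ← 0.63·7.141 = 4.499
Arc 3: start y=0.000, vy=4.499 → t=0.917, apex=1.031, x_land=44.009, impact vy=-4.499
  bounce: vy ← 0.63·4.499 = 2.834
Arc 4: start y=0.000, vy=2.834 → t=0.578, apex=0.409, x_land=50.047, impact vy=-2.834
  bounce: vy ← 0.63·2.834 = 1.786
Arc 5: start y=0.000, vy=1.786 → t=0.364, apex=0.162, x_land=53.851, impact vy=-1.786
  bounce: vy ← 0.63·1.786 = 1.125
Arc 6: start y=0.000, vy=1.125 → t=0.229, apex=0.064, x_land=56.247, impact vy=-1.125
  bounce: vy ← 0.63·1.125 = 0.709

1 1.838 6.548 19.211
2 1.456 2.599 34.424
3 0.917 1.031 44.009
4 0.578 0.409 50.047
5 0.364 0.162 53.851
6 0.229 0.064 56.247
final: 56.247 0.709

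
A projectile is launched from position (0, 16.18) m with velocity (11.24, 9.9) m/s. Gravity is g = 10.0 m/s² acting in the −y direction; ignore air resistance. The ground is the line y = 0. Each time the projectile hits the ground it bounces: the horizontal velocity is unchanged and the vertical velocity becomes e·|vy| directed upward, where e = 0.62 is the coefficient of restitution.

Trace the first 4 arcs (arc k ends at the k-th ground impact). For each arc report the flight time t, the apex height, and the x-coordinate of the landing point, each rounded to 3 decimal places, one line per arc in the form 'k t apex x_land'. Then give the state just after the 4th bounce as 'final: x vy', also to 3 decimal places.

1 3.043 21.081 34.207
2 2.546 8.103 62.825
3 1.579 3.115 80.568
4 0.979 1.197 91.569
final: 91.569 3.034

Arc 1: start y=16.180, vy=9.900 → t=3.043, apex=21.081, x_land=34.207, impact vy=-20.533
  bounce: vy ← 0.62·20.533 = 12.731
Arc 2: start y=0.000, vy=12.731 → t=2.546, apex=8.103, x_land=62.825, impact vy=-12.731
  bounce: vy ← 0.62·12.731 = 7.893
Arc 3: start y=0.000, vy=7.893 → t=1.579, apex=3.115, x_land=80.568, impact vy=-7.893
  bounce: vy ← 0.62·7.893 = 4.894
Arc 4: start y=0.000, vy=4.894 → t=0.979, apex=1.197, x_land=91.569, impact vy=-4.894
  bounce: vy ← 0.62·4.894 = 3.034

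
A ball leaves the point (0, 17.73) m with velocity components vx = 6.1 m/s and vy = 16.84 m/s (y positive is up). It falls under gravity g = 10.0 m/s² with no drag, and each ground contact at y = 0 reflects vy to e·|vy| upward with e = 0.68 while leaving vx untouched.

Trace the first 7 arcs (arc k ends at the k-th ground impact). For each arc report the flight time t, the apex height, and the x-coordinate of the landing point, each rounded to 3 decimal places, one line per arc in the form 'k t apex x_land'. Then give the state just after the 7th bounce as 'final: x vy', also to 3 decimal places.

Arc 1: start y=17.730, vy=16.840 → t=4.210, apex=31.909, x_land=25.682, impact vy=-25.262
  bounce: vy ← 0.68·25.262 = 17.178
Arc 2: start y=0.000, vy=17.178 → t=3.436, apex=14.755, x_land=46.640, impact vy=-17.178
  bounce: vy ← 0.68·17.178 = 11.681
Arc 3: start y=0.000, vy=11.681 → t=2.336, apex=6.823, x_land=60.891, impact vy=-11.681
  bounce: vy ← 0.68·11.681 = 7.943
Arc 4: start y=0.000, vy=7.943 → t=1.589, apex=3.155, x_land=70.582, impact vy=-7.943
  bounce: vy ← 0.68·7.943 = 5.401
Arc 5: start y=0.000, vy=5.401 → t=1.080, apex=1.459, x_land=77.172, impact vy=-5.401
  bounce: vy ← 0.68·5.401 = 3.673
Arc 6: start y=0.000, vy=3.673 → t=0.735, apex=0.675, x_land=81.653, impact vy=-3.673
  bounce: vy ← 0.68·3.673 = 2.498
Arc 7: start y=0.000, vy=2.498 → t=0.500, apex=0.312, x_land=84.700, impact vy=-2.498
  bounce: vy ← 0.68·2.498 = 1.698

1 4.210 31.909 25.682
2 3.436 14.755 46.640
3 2.336 6.823 60.891
4 1.589 3.155 70.582
5 1.080 1.459 77.172
6 0.735 0.675 81.653
7 0.500 0.312 84.700
final: 84.700 1.698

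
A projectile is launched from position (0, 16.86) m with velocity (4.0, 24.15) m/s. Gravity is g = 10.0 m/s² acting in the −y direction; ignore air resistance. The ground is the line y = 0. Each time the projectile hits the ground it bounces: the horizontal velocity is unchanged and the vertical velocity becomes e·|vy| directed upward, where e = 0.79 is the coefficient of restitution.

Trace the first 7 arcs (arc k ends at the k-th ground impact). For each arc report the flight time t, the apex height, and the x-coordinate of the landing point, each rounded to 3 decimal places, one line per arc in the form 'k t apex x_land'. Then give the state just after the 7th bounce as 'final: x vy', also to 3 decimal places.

1 5.449 46.021 21.795
2 4.793 28.722 40.969
3 3.787 17.925 56.117
4 2.992 11.187 68.083
5 2.363 6.982 77.537
6 1.867 4.357 85.005
7 1.475 2.719 90.905
final: 90.905 5.826

Arc 1: start y=16.860, vy=24.150 → t=5.449, apex=46.021, x_land=21.795, impact vy=-30.338
  bounce: vy ← 0.79·30.338 = 23.967
Arc 2: start y=0.000, vy=23.967 → t=4.793, apex=28.722, x_land=40.969, impact vy=-23.967
  bounce: vy ← 0.79·23.967 = 18.934
Arc 3: start y=0.000, vy=18.934 → t=3.787, apex=17.925, x_land=56.117, impact vy=-18.934
  bounce: vy ← 0.79·18.934 = 14.958
Arc 4: start y=0.000, vy=14.958 → t=2.992, apex=11.187, x_land=68.083, impact vy=-14.958
  bounce: vy ← 0.79·14.958 = 11.817
Arc 5: start y=0.000, vy=11.817 → t=2.363, apex=6.982, x_land=77.537, impact vy=-11.817
  bounce: vy ← 0.79·11.817 = 9.335
Arc 6: start y=0.000, vy=9.335 → t=1.867, apex=4.357, x_land=85.005, impact vy=-9.335
  bounce: vy ← 0.79·9.335 = 7.375
Arc 7: start y=0.000, vy=7.375 → t=1.475, apex=2.719, x_land=90.905, impact vy=-7.375
  bounce: vy ← 0.79·7.375 = 5.826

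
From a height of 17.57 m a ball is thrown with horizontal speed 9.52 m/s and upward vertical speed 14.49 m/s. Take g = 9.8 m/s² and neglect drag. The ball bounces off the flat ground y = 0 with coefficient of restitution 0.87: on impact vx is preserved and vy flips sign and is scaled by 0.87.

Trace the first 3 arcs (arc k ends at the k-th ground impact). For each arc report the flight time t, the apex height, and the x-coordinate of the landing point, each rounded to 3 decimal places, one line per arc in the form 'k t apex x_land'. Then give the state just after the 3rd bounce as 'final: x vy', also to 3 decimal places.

Arc 1: start y=17.570, vy=14.490 → t=3.881, apex=28.282, x_land=36.948, impact vy=-23.544
  bounce: vy ← 0.87·23.544 = 20.484
Arc 2: start y=0.000, vy=20.484 → t=4.180, apex=21.407, x_land=76.744, impact vy=-20.484
  bounce: vy ← 0.87·20.484 = 17.821
Arc 3: start y=0.000, vy=17.821 → t=3.637, apex=16.203, x_land=111.367, impact vy=-17.821
  bounce: vy ← 0.87·17.821 = 15.504

1 3.881 28.282 36.948
2 4.180 21.407 76.744
3 3.637 16.203 111.367
final: 111.367 15.504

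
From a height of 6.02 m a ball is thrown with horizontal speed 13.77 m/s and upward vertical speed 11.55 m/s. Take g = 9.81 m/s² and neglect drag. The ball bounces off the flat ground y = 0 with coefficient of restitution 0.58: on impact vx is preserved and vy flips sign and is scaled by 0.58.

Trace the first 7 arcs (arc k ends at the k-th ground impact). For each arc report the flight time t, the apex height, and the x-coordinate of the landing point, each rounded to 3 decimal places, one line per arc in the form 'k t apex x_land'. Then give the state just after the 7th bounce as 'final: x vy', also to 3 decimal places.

Arc 1: start y=6.020, vy=11.550 → t=2.794, apex=12.819, x_land=38.473, impact vy=-15.859
  bounce: vy ← 0.58·15.859 = 9.198
Arc 2: start y=0.000, vy=9.198 → t=1.875, apex=4.312, x_land=64.296, impact vy=-9.198
  bounce: vy ← 0.58·9.198 = 5.335
Arc 3: start y=0.000, vy=5.335 → t=1.088, apex=1.451, x_land=79.274, impact vy=-5.335
  bounce: vy ← 0.58·5.335 = 3.094
Arc 4: start y=0.000, vy=3.094 → t=0.631, apex=0.488, x_land=87.960, impact vy=-3.094
  bounce: vy ← 0.58·3.094 = 1.795
Arc 5: start y=0.000, vy=1.795 → t=0.366, apex=0.164, x_land=92.999, impact vy=-1.795
  bounce: vy ← 0.58·1.795 = 1.041
Arc 6: start y=0.000, vy=1.041 → t=0.212, apex=0.055, x_land=95.921, impact vy=-1.041
  bounce: vy ← 0.58·1.041 = 0.604
Arc 7: start y=0.000, vy=0.604 → t=0.123, apex=0.019, x_land=97.616, impact vy=-0.604
  bounce: vy ← 0.58·0.604 = 0.350

1 2.794 12.819 38.473
2 1.875 4.312 64.296
3 1.088 1.451 79.274
4 0.631 0.488 87.960
5 0.366 0.164 92.999
6 0.212 0.055 95.921
7 0.123 0.019 97.616
final: 97.616 0.350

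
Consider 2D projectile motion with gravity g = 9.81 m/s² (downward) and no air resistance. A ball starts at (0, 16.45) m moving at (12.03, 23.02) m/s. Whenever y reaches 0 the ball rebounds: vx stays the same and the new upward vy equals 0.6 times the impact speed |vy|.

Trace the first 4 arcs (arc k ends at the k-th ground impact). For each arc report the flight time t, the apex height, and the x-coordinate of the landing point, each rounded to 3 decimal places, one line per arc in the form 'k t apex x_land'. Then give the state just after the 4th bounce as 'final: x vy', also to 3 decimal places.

Arc 1: start y=16.450, vy=23.020 → t=5.323, apex=43.459, x_land=64.038, impact vy=-29.201
  bounce: vy ← 0.6·29.201 = 17.520
Arc 2: start y=0.000, vy=17.520 → t=3.572, apex=15.645, x_land=107.008, impact vy=-17.520
  bounce: vy ← 0.6·17.520 = 10.512
Arc 3: start y=0.000, vy=10.512 → t=2.143, apex=5.632, x_land=132.790, impact vy=-10.512
  bounce: vy ← 0.6·10.512 = 6.307
Arc 4: start y=0.000, vy=6.307 → t=1.286, apex=2.028, x_land=148.260, impact vy=-6.307
  bounce: vy ← 0.6·6.307 = 3.784

1 5.323 43.459 64.038
2 3.572 15.645 107.008
3 2.143 5.632 132.790
4 1.286 2.028 148.260
final: 148.260 3.784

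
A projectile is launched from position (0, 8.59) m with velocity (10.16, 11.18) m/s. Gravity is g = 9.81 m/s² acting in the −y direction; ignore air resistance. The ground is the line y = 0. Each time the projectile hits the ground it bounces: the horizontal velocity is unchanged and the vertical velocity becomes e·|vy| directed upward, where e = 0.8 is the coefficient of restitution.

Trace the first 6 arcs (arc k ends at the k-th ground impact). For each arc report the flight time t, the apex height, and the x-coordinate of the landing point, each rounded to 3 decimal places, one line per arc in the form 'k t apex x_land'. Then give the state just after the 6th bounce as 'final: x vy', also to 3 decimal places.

Arc 1: start y=8.590, vy=11.180 → t=2.886, apex=14.961, x_land=29.323, impact vy=-17.133
  bounce: vy ← 0.8·17.133 = 13.706
Arc 2: start y=0.000, vy=13.706 → t=2.794, apex=9.575, x_land=57.713, impact vy=-13.706
  bounce: vy ← 0.8·13.706 = 10.965
Arc 3: start y=0.000, vy=10.965 → t=2.235, apex=6.128, x_land=80.425, impact vy=-10.965
  bounce: vy ← 0.8·10.965 = 8.772
Arc 4: start y=0.000, vy=8.772 → t=1.788, apex=3.922, x_land=98.595, impact vy=-8.772
  bounce: vy ← 0.8·8.772 = 7.018
Arc 5: start y=0.000, vy=7.018 → t=1.431, apex=2.510, x_land=113.131, impact vy=-7.018
  bounce: vy ← 0.8·7.018 = 5.614
Arc 6: start y=0.000, vy=5.614 → t=1.145, apex=1.606, x_land=124.760, impact vy=-5.614
  bounce: vy ← 0.8·5.614 = 4.491

1 2.886 14.961 29.323
2 2.794 9.575 57.713
3 2.235 6.128 80.425
4 1.788 3.922 98.595
5 1.431 2.510 113.131
6 1.145 1.606 124.760
final: 124.760 4.491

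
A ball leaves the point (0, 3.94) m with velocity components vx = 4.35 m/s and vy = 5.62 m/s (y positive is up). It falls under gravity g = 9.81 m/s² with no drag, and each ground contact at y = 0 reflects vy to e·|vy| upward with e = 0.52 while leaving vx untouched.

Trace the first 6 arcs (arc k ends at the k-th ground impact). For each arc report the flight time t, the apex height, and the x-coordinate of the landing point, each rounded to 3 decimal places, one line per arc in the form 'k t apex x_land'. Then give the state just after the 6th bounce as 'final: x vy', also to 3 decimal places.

Arc 1: start y=3.940, vy=5.620 → t=1.637, apex=5.550, x_land=7.119, impact vy=-10.435
  bounce: vy ← 0.52·10.435 = 5.426
Arc 2: start y=0.000, vy=5.426 → t=1.106, apex=1.501, x_land=11.931, impact vy=-5.426
  bounce: vy ← 0.52·5.426 = 2.822
Arc 3: start y=0.000, vy=2.822 → t=0.575, apex=0.406, x_land=14.434, impact vy=-2.822
  bounce: vy ← 0.52·2.822 = 1.467
Arc 4: start y=0.000, vy=1.467 → t=0.299, apex=0.110, x_land=15.735, impact vy=-1.467
  bounce: vy ← 0.52·1.467 = 0.763
Arc 5: start y=0.000, vy=0.763 → t=0.156, apex=0.030, x_land=16.412, impact vy=-0.763
  bounce: vy ← 0.52·0.763 = 0.397
Arc 6: start y=0.000, vy=0.397 → t=0.081, apex=0.008, x_land=16.763, impact vy=-0.397
  bounce: vy ← 0.52·0.397 = 0.206

1 1.637 5.550 7.119
2 1.106 1.501 11.931
3 0.575 0.406 14.434
4 0.299 0.110 15.735
5 0.156 0.030 16.412
6 0.081 0.008 16.763
final: 16.763 0.206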